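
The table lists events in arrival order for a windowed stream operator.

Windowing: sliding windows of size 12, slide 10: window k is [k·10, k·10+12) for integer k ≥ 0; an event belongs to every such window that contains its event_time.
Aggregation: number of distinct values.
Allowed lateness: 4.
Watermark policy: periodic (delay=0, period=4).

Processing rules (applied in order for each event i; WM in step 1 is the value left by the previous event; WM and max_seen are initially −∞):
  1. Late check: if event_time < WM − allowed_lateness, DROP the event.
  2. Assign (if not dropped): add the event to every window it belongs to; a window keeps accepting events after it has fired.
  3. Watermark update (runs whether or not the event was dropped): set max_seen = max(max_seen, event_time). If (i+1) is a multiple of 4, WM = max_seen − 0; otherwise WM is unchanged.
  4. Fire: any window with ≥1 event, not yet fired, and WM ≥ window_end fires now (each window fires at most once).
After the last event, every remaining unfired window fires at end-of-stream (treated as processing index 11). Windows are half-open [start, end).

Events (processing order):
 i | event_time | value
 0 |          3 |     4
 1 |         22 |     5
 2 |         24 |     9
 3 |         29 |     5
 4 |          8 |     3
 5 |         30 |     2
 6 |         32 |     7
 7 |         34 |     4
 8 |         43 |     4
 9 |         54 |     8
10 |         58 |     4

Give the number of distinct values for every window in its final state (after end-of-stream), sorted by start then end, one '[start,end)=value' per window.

i=0 t=3 v=4: → [0,12); WM=−∞
i=1 t=22 v=5: → [20,32); WM=−∞
i=2 t=24 v=9: → [20,32); WM=−∞
i=3 t=29 v=5: → [20,32); WM=29; [0,12) fires=1
i=4 t=8 v=3: DROP (t<29-4); WM=29
i=5 t=30 v=2: → [30,42),[20,32); WM=29
i=6 t=32 v=7: → [30,42); WM=29
i=7 t=34 v=4: → [30,42); WM=34; [20,32) fires=3
i=8 t=43 v=4: → [40,52); WM=34
i=9 t=54 v=8: → [50,62); WM=34
i=10 t=58 v=4: → [50,62); WM=34

[0,12)=1 [20,32)=3 [30,42)=3 [40,52)=1 [50,62)=2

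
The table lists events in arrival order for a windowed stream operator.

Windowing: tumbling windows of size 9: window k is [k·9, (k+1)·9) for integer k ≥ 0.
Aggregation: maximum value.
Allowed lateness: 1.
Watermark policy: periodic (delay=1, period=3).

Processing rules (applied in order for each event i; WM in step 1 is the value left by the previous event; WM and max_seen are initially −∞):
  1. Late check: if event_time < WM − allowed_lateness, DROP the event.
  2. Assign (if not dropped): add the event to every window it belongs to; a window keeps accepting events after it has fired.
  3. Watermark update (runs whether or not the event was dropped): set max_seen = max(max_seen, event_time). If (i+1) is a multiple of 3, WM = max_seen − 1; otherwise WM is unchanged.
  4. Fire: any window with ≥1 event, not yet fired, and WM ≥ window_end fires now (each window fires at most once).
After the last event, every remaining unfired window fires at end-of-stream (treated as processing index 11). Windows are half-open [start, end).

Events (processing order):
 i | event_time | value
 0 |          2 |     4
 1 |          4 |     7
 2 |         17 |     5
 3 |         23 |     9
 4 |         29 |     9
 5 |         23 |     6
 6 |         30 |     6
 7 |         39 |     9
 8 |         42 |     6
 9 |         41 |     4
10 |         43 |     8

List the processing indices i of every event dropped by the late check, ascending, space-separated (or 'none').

none

i=0 t=2 v=4: → [0,9); WM=−∞
i=1 t=4 v=7: → [0,9); WM=−∞
i=2 t=17 v=5: → [9,18); WM=16; [0,9) fires=7
i=3 t=23 v=9: → [18,27); WM=16
i=4 t=29 v=9: → [27,36); WM=16
i=5 t=23 v=6: → [18,27); WM=28; [9,18) fires=5 [18,27) fires=9
i=6 t=30 v=6: → [27,36); WM=28
i=7 t=39 v=9: → [36,45); WM=28
i=8 t=42 v=6: → [36,45); WM=41; [27,36) fires=9
i=9 t=41 v=4: → [36,45); WM=41
i=10 t=43 v=8: → [36,45); WM=41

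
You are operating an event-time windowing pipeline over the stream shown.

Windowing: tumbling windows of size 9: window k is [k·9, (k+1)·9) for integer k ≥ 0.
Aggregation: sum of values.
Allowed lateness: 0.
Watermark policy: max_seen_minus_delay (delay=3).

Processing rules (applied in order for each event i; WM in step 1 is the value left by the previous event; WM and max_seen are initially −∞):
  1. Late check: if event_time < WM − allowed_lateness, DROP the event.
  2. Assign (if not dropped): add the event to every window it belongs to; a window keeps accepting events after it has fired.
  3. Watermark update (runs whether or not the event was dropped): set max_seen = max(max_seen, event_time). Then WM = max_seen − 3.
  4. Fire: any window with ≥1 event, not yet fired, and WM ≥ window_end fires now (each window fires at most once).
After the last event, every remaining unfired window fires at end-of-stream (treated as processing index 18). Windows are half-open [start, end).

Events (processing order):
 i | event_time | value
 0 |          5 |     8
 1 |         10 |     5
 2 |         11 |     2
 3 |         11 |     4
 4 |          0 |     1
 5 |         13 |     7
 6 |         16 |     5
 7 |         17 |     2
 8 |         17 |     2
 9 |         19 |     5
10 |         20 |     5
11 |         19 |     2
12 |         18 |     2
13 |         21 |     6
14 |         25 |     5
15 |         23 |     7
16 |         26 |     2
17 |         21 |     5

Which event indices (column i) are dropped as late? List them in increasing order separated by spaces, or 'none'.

4 17

i=0 t=5 v=8: → [0,9); WM=2
i=1 t=10 v=5: → [9,18); WM=7
i=2 t=11 v=2: → [9,18); WM=8
i=3 t=11 v=4: → [9,18); WM=8
i=4 t=0 v=1: DROP (t<8-0); WM=8
i=5 t=13 v=7: → [9,18); WM=10; [0,9) fires=8
i=6 t=16 v=5: → [9,18); WM=13
i=7 t=17 v=2: → [9,18); WM=14
i=8 t=17 v=2: → [9,18); WM=14
i=9 t=19 v=5: → [18,27); WM=16
i=10 t=20 v=5: → [18,27); WM=17
i=11 t=19 v=2: → [18,27); WM=17
i=12 t=18 v=2: → [18,27); WM=17
i=13 t=21 v=6: → [18,27); WM=18; [9,18) fires=27
i=14 t=25 v=5: → [18,27); WM=22
i=15 t=23 v=7: → [18,27); WM=22
i=16 t=26 v=2: → [18,27); WM=23
i=17 t=21 v=5: DROP (t<23-0); WM=23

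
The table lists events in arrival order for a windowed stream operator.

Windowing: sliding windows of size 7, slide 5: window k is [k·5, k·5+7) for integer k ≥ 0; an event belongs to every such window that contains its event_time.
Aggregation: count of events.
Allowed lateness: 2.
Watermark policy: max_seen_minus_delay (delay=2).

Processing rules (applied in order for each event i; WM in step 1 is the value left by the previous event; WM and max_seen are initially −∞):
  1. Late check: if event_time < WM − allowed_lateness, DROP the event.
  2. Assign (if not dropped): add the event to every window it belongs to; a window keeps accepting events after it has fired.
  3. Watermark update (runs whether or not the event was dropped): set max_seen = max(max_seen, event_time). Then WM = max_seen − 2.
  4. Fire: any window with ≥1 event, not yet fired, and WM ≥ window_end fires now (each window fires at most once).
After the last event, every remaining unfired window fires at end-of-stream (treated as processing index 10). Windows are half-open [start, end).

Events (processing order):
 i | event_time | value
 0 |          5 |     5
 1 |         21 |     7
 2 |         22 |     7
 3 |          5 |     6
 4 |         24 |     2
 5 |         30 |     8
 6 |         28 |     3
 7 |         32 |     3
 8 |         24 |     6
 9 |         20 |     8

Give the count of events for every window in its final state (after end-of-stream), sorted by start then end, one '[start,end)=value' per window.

i=0 t=5 v=5: → [5,12),[0,7); WM=3
i=1 t=21 v=7: → [20,27),[15,22); WM=19; [0,7) fires=1 [5,12) fires=1
i=2 t=22 v=7: → [20,27); WM=20
i=3 t=5 v=6: DROP (t<20-2); WM=20
i=4 t=24 v=2: → [20,27); WM=22; [15,22) fires=1
i=5 t=30 v=8: → [30,37),[25,32); WM=28; [20,27) fires=3
i=6 t=28 v=3: → [25,32); WM=28
i=7 t=32 v=3: → [30,37); WM=30
i=8 t=24 v=6: DROP (t<30-2); WM=30
i=9 t=20 v=8: DROP (t<30-2); WM=30

[0,7)=1 [5,12)=1 [15,22)=1 [20,27)=3 [25,32)=2 [30,37)=2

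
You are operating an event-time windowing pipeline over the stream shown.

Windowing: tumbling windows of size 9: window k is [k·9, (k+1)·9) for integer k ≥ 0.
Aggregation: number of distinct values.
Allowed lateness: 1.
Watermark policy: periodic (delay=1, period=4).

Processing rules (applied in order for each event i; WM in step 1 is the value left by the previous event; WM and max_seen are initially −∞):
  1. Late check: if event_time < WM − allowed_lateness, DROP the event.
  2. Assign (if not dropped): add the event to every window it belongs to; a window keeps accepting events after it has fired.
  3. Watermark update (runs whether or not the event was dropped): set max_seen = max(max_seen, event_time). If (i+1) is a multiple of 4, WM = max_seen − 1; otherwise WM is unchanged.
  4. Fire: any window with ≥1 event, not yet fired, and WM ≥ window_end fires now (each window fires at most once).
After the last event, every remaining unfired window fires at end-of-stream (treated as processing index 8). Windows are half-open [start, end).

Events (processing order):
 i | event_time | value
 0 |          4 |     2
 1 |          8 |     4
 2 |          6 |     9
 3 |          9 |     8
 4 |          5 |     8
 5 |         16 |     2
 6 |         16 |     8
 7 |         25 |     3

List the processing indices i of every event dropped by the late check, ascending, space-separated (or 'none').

i=0 t=4 v=2: → [0,9); WM=−∞
i=1 t=8 v=4: → [0,9); WM=−∞
i=2 t=6 v=9: → [0,9); WM=−∞
i=3 t=9 v=8: → [9,18); WM=8
i=4 t=5 v=8: DROP (t<8-1); WM=8
i=5 t=16 v=2: → [9,18); WM=8
i=6 t=16 v=8: → [9,18); WM=8
i=7 t=25 v=3: → [18,27); WM=24; [0,9) fires=3 [9,18) fires=2

4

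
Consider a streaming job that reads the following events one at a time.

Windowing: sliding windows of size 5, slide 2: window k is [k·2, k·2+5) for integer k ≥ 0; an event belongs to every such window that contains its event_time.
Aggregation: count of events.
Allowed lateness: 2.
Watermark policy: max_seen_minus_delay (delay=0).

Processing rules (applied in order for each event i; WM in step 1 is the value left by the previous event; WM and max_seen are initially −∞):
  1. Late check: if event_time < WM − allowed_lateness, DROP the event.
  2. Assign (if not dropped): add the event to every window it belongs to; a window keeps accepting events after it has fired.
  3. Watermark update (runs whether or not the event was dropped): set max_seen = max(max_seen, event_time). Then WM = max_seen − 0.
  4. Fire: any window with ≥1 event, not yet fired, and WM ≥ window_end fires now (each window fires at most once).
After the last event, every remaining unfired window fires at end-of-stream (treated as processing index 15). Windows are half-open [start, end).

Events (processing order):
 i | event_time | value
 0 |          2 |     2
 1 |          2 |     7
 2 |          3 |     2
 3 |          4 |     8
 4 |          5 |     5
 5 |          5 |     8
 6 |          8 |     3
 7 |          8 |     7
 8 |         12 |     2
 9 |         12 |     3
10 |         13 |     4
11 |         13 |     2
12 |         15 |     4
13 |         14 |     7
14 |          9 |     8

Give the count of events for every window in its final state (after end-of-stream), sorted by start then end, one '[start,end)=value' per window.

[0,5)=4 [2,7)=6 [4,9)=5 [6,11)=2 [8,13)=4 [10,15)=5 [12,17)=6 [14,19)=2

i=0 t=2 v=2: → [2,7),[0,5); WM=2
i=1 t=2 v=7: → [2,7),[0,5); WM=2
i=2 t=3 v=2: → [2,7),[0,5); WM=3
i=3 t=4 v=8: → [4,9),[2,7),[0,5); WM=4
i=4 t=5 v=5: → [4,9),[2,7); WM=5; [0,5) fires=4
i=5 t=5 v=8: → [4,9),[2,7); WM=5
i=6 t=8 v=3: → [8,13),[6,11),[4,9); WM=8; [2,7) fires=6
i=7 t=8 v=7: → [8,13),[6,11),[4,9); WM=8
i=8 t=12 v=2: → [12,17),[10,15),[8,13); WM=12; [4,9) fires=5 [6,11) fires=2
i=9 t=12 v=3: → [12,17),[10,15),[8,13); WM=12
i=10 t=13 v=4: → [12,17),[10,15); WM=13; [8,13) fires=4
i=11 t=13 v=2: → [12,17),[10,15); WM=13
i=12 t=15 v=4: → [14,19),[12,17); WM=15; [10,15) fires=4
i=13 t=14 v=7: → [14,19),[12,17),[10,15); WM=15
i=14 t=9 v=8: DROP (t<15-2); WM=15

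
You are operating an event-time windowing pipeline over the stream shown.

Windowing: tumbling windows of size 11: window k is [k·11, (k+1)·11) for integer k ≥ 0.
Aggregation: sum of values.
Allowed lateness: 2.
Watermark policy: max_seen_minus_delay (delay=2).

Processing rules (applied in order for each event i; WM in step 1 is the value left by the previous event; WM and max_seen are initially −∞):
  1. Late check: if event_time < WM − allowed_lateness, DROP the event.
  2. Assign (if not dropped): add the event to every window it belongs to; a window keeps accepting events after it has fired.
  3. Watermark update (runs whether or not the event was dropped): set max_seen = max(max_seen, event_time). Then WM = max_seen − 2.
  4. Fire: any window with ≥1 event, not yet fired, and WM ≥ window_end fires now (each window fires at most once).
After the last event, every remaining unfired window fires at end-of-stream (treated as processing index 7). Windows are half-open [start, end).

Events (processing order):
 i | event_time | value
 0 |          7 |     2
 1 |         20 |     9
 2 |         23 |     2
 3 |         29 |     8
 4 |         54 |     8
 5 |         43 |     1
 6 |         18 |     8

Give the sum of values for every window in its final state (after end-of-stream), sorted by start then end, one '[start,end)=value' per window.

i=0 t=7 v=2: → [0,11); WM=5
i=1 t=20 v=9: → [11,22); WM=18; [0,11) fires=2
i=2 t=23 v=2: → [22,33); WM=21
i=3 t=29 v=8: → [22,33); WM=27; [11,22) fires=9
i=4 t=54 v=8: → [44,55); WM=52; [22,33) fires=10
i=5 t=43 v=1: DROP (t<52-2); WM=52
i=6 t=18 v=8: DROP (t<52-2); WM=52

[0,11)=2 [11,22)=9 [22,33)=10 [44,55)=8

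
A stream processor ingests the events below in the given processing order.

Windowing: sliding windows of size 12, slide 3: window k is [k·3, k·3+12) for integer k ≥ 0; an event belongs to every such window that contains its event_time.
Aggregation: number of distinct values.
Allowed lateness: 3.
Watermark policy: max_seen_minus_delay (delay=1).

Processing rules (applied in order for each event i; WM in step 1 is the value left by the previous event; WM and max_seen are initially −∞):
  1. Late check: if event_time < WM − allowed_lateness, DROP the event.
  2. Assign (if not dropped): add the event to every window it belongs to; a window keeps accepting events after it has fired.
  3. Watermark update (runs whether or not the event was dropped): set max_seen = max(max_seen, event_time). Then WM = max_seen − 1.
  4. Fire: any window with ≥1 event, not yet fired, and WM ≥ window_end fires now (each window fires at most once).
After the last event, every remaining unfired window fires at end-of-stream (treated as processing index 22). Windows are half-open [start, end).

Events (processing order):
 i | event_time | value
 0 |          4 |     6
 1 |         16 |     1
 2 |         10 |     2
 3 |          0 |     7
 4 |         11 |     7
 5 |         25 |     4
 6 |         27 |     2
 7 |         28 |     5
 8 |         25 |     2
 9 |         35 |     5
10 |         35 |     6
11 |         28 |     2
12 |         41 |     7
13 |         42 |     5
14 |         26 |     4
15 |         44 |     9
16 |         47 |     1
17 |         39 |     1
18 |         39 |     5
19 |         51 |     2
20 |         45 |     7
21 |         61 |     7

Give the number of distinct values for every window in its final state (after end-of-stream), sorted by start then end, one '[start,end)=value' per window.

[0,12)=1 [3,15)=1 [6,18)=1 [9,21)=1 [12,24)=1 [15,27)=3 [18,30)=3 [21,33)=3 [24,36)=4 [27,39)=3 [30,42)=3 [33,45)=4 [36,48)=4 [39,51)=4 [42,54)=4 [45,57)=2 [48,60)=1 [51,63)=2 [54,66)=1 [57,69)=1 [60,72)=1

i=0 t=4 v=6: → [3,15),[0,12); WM=3
i=1 t=16 v=1: → [15,27),[12,24),[9,21),[6,18); WM=15; [0,12) fires=1 [3,15) fires=1
i=2 t=10 v=2: DROP (t<15-3); WM=15
i=3 t=0 v=7: DROP (t<15-3); WM=15
i=4 t=11 v=7: DROP (t<15-3); WM=15
i=5 t=25 v=4: → [24,36),[21,33),[18,30),[15,27); WM=24; [6,18) fires=1 [9,21) fires=1 [12,24) fires=1
i=6 t=27 v=2: → [27,39),[24,36),[21,33),[18,30); WM=26
i=7 t=28 v=5: → [27,39),[24,36),[21,33),[18,30); WM=27; [15,27) fires=2
i=8 t=25 v=2: → [24,36),[21,33),[18,30),[15,27); WM=27
i=9 t=35 v=5: → [33,45),[30,42),[27,39),[24,36); WM=34; [18,30) fires=3 [21,33) fires=3
i=10 t=35 v=6: → [33,45),[30,42),[27,39),[24,36); WM=34
i=11 t=28 v=2: DROP (t<34-3); WM=34
i=12 t=41 v=7: → [39,51),[36,48),[33,45),[30,42); WM=40; [24,36) fires=4 [27,39) fires=3
i=13 t=42 v=5: → [42,54),[39,51),[36,48),[33,45); WM=41
i=14 t=26 v=4: DROP (t<41-3); WM=41
i=15 t=44 v=9: → [42,54),[39,51),[36,48),[33,45); WM=43; [30,42) fires=3
i=16 t=47 v=1: → [45,57),[42,54),[39,51),[36,48); WM=46; [33,45) fires=4
i=17 t=39 v=1: DROP (t<46-3); WM=46
i=18 t=39 v=5: DROP (t<46-3); WM=46
i=19 t=51 v=2: → [51,63),[48,60),[45,57),[42,54); WM=50; [36,48) fires=4
i=20 t=45 v=7: DROP (t<50-3); WM=50
i=21 t=61 v=7: → [60,72),[57,69),[54,66),[51,63); WM=60; [39,51) fires=4 [42,54) fires=4 [45,57) fires=2 [48,60) fires=1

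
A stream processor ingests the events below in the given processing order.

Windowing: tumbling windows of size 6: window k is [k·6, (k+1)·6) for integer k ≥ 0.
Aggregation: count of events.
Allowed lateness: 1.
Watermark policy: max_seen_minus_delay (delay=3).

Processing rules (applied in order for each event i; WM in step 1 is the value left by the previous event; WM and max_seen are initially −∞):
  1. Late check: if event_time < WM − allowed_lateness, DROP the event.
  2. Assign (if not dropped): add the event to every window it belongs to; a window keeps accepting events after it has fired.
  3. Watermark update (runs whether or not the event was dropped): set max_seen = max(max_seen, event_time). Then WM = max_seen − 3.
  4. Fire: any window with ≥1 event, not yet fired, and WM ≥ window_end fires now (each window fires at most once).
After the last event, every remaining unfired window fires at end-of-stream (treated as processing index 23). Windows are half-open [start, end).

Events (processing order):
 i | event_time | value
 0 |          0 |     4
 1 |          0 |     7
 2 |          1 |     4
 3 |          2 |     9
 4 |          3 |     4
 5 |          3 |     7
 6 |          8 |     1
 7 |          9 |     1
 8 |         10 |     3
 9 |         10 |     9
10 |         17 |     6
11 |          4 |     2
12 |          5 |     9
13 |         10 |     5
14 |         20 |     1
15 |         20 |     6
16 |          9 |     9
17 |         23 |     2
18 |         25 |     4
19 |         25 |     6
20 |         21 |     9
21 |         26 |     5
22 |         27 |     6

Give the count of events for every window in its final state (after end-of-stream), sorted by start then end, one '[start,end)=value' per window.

i=0 t=0 v=4: → [0,6); WM=-3
i=1 t=0 v=7: → [0,6); WM=-3
i=2 t=1 v=4: → [0,6); WM=-2
i=3 t=2 v=9: → [0,6); WM=-1
i=4 t=3 v=4: → [0,6); WM=0
i=5 t=3 v=7: → [0,6); WM=0
i=6 t=8 v=1: → [6,12); WM=5
i=7 t=9 v=1: → [6,12); WM=6; [0,6) fires=6
i=8 t=10 v=3: → [6,12); WM=7
i=9 t=10 v=9: → [6,12); WM=7
i=10 t=17 v=6: → [12,18); WM=14; [6,12) fires=4
i=11 t=4 v=2: DROP (t<14-1); WM=14
i=12 t=5 v=9: DROP (t<14-1); WM=14
i=13 t=10 v=5: DROP (t<14-1); WM=14
i=14 t=20 v=1: → [18,24); WM=17
i=15 t=20 v=6: → [18,24); WM=17
i=16 t=9 v=9: DROP (t<17-1); WM=17
i=17 t=23 v=2: → [18,24); WM=20; [12,18) fires=1
i=18 t=25 v=4: → [24,30); WM=22
i=19 t=25 v=6: → [24,30); WM=22
i=20 t=21 v=9: → [18,24); WM=22
i=21 t=26 v=5: → [24,30); WM=23
i=22 t=27 v=6: → [24,30); WM=24; [18,24) fires=4

[0,6)=6 [6,12)=4 [12,18)=1 [18,24)=4 [24,30)=4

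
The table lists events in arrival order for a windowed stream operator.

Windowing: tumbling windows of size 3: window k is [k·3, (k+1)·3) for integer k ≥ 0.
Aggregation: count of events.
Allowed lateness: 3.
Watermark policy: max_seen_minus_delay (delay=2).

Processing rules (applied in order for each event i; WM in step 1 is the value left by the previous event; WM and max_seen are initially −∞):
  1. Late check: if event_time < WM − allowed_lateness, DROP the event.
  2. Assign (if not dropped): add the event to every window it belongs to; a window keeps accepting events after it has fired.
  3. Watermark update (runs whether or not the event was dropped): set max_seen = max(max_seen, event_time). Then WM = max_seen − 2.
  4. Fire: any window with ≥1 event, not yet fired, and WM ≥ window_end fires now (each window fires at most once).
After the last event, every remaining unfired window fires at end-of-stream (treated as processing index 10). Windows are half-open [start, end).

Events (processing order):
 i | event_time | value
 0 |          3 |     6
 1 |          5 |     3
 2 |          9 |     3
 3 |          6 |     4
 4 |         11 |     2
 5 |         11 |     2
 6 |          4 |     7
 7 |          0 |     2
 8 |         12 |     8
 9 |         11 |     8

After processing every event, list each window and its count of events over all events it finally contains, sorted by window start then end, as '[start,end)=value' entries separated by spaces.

i=0 t=3 v=6: → [3,6); WM=1
i=1 t=5 v=3: → [3,6); WM=3
i=2 t=9 v=3: → [9,12); WM=7; [3,6) fires=2
i=3 t=6 v=4: → [6,9); WM=7
i=4 t=11 v=2: → [9,12); WM=9; [6,9) fires=1
i=5 t=11 v=2: → [9,12); WM=9
i=6 t=4 v=7: DROP (t<9-3); WM=9
i=7 t=0 v=2: DROP (t<9-3); WM=9
i=8 t=12 v=8: → [12,15); WM=10
i=9 t=11 v=8: → [9,12); WM=10

[3,6)=2 [6,9)=1 [9,12)=4 [12,15)=1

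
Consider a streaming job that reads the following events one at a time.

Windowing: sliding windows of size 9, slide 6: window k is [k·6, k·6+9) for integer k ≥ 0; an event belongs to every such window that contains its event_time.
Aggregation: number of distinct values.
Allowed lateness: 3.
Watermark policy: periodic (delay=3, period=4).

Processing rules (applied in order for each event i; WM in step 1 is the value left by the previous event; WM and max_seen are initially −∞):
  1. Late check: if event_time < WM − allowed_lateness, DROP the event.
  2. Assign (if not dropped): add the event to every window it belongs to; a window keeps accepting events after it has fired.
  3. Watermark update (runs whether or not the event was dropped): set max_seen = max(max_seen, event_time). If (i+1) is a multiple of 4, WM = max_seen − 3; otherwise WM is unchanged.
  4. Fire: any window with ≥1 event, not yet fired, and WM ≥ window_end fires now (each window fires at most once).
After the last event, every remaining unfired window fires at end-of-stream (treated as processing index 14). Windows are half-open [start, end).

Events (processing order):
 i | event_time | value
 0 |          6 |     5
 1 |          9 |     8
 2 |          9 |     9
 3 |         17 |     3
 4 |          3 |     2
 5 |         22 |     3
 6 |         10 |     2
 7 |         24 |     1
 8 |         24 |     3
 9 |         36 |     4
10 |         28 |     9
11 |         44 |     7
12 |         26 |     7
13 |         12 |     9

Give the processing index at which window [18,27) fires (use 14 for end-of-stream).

i=0 t=6 v=5: → [6,15),[0,9); WM=−∞
i=1 t=9 v=8: → [6,15); WM=−∞
i=2 t=9 v=9: → [6,15); WM=−∞
i=3 t=17 v=3: → [12,21); WM=14; [0,9) fires=1
i=4 t=3 v=2: DROP (t<14-3); WM=14
i=5 t=22 v=3: → [18,27); WM=14
i=6 t=10 v=2: DROP (t<14-3); WM=14
i=7 t=24 v=1: → [24,33),[18,27); WM=21; [6,15) fires=3 [12,21) fires=1
i=8 t=24 v=3: → [24,33),[18,27); WM=21
i=9 t=36 v=4: → [36,45),[30,39); WM=21
i=10 t=28 v=9: → [24,33); WM=21
i=11 t=44 v=7: → [42,51),[36,45); WM=41; [18,27) fires=2 [24,33) fires=3 [30,39) fires=1
i=12 t=26 v=7: DROP (t<41-3); WM=41
i=13 t=12 v=9: DROP (t<41-3); WM=41

11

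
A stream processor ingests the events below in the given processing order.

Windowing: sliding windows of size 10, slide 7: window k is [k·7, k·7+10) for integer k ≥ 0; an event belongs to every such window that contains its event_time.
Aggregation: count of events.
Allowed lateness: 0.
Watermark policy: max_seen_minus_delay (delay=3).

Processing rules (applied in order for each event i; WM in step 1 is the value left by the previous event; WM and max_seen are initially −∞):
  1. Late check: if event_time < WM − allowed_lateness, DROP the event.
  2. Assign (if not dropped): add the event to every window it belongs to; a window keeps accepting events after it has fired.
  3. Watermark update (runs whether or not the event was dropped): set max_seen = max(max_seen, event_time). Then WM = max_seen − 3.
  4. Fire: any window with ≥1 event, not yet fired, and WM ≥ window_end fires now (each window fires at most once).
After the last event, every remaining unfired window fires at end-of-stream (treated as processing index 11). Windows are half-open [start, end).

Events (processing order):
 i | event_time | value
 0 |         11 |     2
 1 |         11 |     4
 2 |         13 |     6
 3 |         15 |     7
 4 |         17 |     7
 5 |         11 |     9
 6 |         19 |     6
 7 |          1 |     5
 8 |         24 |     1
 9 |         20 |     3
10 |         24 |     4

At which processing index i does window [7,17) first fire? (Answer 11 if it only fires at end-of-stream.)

i=0 t=11 v=2: → [7,17); WM=8
i=1 t=11 v=4: → [7,17); WM=8
i=2 t=13 v=6: → [7,17); WM=10
i=3 t=15 v=7: → [14,24),[7,17); WM=12
i=4 t=17 v=7: → [14,24); WM=14
i=5 t=11 v=9: DROP (t<14-0); WM=14
i=6 t=19 v=6: → [14,24); WM=16
i=7 t=1 v=5: DROP (t<16-0); WM=16
i=8 t=24 v=1: → [21,31); WM=21; [7,17) fires=4
i=9 t=20 v=3: DROP (t<21-0); WM=21
i=10 t=24 v=4: → [21,31); WM=21

8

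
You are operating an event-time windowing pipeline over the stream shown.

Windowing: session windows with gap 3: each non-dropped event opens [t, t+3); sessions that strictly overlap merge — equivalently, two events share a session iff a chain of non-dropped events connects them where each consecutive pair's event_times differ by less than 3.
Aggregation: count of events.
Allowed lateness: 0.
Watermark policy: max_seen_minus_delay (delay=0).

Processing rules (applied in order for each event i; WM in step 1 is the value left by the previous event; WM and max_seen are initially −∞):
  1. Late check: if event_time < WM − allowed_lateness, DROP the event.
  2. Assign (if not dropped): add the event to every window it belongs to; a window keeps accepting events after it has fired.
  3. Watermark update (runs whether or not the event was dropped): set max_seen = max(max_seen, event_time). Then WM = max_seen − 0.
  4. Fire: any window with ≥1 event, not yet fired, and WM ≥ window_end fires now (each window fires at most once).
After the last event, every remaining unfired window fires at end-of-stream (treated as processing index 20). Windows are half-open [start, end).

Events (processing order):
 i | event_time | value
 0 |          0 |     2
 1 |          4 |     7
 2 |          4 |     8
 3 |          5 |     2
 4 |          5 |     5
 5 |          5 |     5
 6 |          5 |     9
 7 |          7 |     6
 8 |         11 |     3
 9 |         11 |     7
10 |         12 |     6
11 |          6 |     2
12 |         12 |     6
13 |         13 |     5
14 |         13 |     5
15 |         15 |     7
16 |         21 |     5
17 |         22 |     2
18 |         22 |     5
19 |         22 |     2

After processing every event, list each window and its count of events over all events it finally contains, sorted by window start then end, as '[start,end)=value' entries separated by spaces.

i=0 t=0 v=2: → [0,3); WM=0
i=1 t=4 v=7: → [4,7); WM=4
i=2 t=4 v=8: → [4,7); WM=4
i=3 t=5 v=2: → [4,8); WM=5
i=4 t=5 v=5: → [4,8); WM=5
i=5 t=5 v=5: → [4,8); WM=5
i=6 t=5 v=9: → [4,8); WM=5
i=7 t=7 v=6: → [4,10); WM=7
i=8 t=11 v=3: → [11,14); WM=11
i=9 t=11 v=7: → [11,14); WM=11
i=10 t=12 v=6: → [11,15); WM=12
i=11 t=6 v=2: DROP (t<12-0); WM=12
i=12 t=12 v=6: → [11,15); WM=12
i=13 t=13 v=5: → [11,16); WM=13
i=14 t=13 v=5: → [11,16); WM=13
i=15 t=15 v=7: → [11,18); WM=15
i=16 t=21 v=5: → [21,24); WM=21
i=17 t=22 v=2: → [21,25); WM=22
i=18 t=22 v=5: → [21,25); WM=22
i=19 t=22 v=2: → [21,25); WM=22

[0,3)=1 [4,10)=7 [11,18)=7 [21,25)=4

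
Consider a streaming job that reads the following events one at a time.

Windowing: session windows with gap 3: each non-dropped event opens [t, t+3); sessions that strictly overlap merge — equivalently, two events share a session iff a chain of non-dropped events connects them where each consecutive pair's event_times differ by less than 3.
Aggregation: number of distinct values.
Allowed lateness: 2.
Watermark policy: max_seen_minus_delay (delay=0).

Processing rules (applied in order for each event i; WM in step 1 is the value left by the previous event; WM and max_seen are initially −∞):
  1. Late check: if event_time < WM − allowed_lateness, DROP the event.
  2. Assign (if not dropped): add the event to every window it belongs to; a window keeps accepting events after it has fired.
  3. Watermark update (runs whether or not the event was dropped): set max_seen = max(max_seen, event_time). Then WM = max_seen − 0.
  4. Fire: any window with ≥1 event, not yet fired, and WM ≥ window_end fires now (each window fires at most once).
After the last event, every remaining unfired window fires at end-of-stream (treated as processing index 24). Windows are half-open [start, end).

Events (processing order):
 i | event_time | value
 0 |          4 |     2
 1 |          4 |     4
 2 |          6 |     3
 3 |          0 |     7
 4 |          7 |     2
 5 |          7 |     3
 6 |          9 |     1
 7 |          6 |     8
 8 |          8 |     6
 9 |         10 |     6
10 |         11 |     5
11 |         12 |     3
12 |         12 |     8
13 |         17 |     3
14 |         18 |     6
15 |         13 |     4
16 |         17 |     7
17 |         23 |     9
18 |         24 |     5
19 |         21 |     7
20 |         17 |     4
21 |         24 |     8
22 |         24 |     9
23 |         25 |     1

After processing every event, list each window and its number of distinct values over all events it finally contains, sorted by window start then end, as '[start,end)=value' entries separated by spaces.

[4,15)=7 [17,21)=3 [23,28)=4

i=0 t=4 v=2: → [4,7); WM=4
i=1 t=4 v=4: → [4,7); WM=4
i=2 t=6 v=3: → [4,9); WM=6
i=3 t=0 v=7: DROP (t<6-2); WM=6
i=4 t=7 v=2: → [4,10); WM=7
i=5 t=7 v=3: → [4,10); WM=7
i=6 t=9 v=1: → [4,12); WM=9
i=7 t=6 v=8: DROP (t<9-2); WM=9
i=8 t=8 v=6: → [4,12); WM=9
i=9 t=10 v=6: → [4,13); WM=10
i=10 t=11 v=5: → [4,14); WM=11
i=11 t=12 v=3: → [4,15); WM=12
i=12 t=12 v=8: → [4,15); WM=12
i=13 t=17 v=3: → [17,20); WM=17
i=14 t=18 v=6: → [17,21); WM=18
i=15 t=13 v=4: DROP (t<18-2); WM=18
i=16 t=17 v=7: → [17,21); WM=18
i=17 t=23 v=9: → [23,26); WM=23
i=18 t=24 v=5: → [23,27); WM=24
i=19 t=21 v=7: DROP (t<24-2); WM=24
i=20 t=17 v=4: DROP (t<24-2); WM=24
i=21 t=24 v=8: → [23,27); WM=24
i=22 t=24 v=9: → [23,27); WM=24
i=23 t=25 v=1: → [23,28); WM=25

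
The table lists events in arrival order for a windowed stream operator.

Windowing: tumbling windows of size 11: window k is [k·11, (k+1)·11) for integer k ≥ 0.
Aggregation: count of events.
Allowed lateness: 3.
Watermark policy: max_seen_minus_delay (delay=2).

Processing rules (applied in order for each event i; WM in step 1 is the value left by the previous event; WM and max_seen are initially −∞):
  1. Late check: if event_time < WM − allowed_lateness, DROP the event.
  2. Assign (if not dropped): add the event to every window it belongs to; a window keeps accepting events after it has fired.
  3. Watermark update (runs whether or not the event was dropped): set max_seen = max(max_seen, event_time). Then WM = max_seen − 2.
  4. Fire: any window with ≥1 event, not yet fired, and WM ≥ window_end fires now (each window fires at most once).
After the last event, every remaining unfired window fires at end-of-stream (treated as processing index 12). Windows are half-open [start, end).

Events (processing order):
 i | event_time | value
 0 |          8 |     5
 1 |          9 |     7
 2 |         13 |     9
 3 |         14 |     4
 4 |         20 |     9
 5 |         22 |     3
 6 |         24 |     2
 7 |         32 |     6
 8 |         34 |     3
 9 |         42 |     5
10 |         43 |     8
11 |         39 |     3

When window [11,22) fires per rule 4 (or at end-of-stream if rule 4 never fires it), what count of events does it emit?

i=0 t=8 v=5: → [0,11); WM=6
i=1 t=9 v=7: → [0,11); WM=7
i=2 t=13 v=9: → [11,22); WM=11; [0,11) fires=2
i=3 t=14 v=4: → [11,22); WM=12
i=4 t=20 v=9: → [11,22); WM=18
i=5 t=22 v=3: → [22,33); WM=20
i=6 t=24 v=2: → [22,33); WM=22; [11,22) fires=3
i=7 t=32 v=6: → [22,33); WM=30
i=8 t=34 v=3: → [33,44); WM=32
i=9 t=42 v=5: → [33,44); WM=40; [22,33) fires=3
i=10 t=43 v=8: → [33,44); WM=41
i=11 t=39 v=3: → [33,44); WM=41

3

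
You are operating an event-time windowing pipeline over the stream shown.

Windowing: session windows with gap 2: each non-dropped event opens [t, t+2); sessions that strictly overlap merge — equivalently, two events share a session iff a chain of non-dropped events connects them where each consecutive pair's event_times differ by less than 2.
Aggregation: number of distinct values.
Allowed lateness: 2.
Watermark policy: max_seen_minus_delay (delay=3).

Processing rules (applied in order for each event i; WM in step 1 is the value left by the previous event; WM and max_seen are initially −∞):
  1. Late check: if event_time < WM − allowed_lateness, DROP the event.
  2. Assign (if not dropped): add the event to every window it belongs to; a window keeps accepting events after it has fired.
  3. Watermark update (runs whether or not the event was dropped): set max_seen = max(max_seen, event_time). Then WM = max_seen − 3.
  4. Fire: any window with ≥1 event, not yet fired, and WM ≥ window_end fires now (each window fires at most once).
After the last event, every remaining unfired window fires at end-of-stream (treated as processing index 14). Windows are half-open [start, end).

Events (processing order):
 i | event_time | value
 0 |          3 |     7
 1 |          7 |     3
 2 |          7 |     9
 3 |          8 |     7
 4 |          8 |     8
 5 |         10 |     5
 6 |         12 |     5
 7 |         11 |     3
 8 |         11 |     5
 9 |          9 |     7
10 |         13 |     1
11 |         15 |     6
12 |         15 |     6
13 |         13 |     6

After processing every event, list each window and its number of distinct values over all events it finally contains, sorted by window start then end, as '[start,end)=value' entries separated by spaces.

i=0 t=3 v=7: → [3,5); WM=0
i=1 t=7 v=3: → [7,9); WM=4
i=2 t=7 v=9: → [7,9); WM=4
i=3 t=8 v=7: → [7,10); WM=5
i=4 t=8 v=8: → [7,10); WM=5
i=5 t=10 v=5: → [10,12); WM=7
i=6 t=12 v=5: → [12,14); WM=9
i=7 t=11 v=3: → [10,14); WM=9
i=8 t=11 v=5: → [10,14); WM=9
i=9 t=9 v=7: → [7,14); WM=9
i=10 t=13 v=1: → [7,15); WM=10
i=11 t=15 v=6: → [15,17); WM=12
i=12 t=15 v=6: → [15,17); WM=12
i=13 t=13 v=6: → [7,15); WM=12

[3,5)=1 [7,15)=7 [15,17)=1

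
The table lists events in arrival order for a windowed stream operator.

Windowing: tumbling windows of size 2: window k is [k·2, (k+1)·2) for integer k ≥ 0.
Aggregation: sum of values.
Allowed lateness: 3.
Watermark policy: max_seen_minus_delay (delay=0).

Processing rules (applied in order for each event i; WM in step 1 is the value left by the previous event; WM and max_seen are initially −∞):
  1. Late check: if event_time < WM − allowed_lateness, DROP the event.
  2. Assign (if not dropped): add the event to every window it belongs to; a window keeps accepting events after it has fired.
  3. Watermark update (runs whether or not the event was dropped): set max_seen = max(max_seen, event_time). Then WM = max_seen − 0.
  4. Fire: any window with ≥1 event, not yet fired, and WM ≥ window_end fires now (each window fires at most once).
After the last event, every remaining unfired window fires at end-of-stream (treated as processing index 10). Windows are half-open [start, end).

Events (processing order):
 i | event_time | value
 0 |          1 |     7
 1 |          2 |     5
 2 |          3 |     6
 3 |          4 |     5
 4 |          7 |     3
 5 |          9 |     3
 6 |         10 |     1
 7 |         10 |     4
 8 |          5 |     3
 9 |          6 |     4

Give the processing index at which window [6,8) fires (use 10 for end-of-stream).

5

i=0 t=1 v=7: → [0,2); WM=1
i=1 t=2 v=5: → [2,4); WM=2; [0,2) fires=7
i=2 t=3 v=6: → [2,4); WM=3
i=3 t=4 v=5: → [4,6); WM=4; [2,4) fires=11
i=4 t=7 v=3: → [6,8); WM=7; [4,6) fires=5
i=5 t=9 v=3: → [8,10); WM=9; [6,8) fires=3
i=6 t=10 v=1: → [10,12); WM=10; [8,10) fires=3
i=7 t=10 v=4: → [10,12); WM=10
i=8 t=5 v=3: DROP (t<10-3); WM=10
i=9 t=6 v=4: DROP (t<10-3); WM=10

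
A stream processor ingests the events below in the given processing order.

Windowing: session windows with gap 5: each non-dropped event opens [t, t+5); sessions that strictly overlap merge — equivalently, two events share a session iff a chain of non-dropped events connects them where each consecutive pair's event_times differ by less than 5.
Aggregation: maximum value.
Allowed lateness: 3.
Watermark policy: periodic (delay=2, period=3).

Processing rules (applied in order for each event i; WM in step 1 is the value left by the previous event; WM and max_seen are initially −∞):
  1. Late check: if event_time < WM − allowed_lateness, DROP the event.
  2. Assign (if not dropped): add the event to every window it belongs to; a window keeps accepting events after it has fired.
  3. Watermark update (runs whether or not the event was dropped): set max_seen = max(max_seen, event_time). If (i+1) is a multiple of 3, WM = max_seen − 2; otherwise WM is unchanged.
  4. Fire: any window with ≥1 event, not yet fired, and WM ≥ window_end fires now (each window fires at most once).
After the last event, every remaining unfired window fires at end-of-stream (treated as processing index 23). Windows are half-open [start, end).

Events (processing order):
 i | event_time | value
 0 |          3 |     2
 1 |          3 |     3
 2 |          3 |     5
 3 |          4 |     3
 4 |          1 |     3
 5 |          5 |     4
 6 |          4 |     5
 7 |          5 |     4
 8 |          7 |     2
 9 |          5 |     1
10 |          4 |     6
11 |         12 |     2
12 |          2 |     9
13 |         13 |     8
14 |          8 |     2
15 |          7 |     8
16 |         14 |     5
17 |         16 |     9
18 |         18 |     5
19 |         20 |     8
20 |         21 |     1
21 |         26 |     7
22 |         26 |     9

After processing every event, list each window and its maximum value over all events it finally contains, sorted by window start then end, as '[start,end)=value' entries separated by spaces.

i=0 t=3 v=2: → [3,8); WM=−∞
i=1 t=3 v=3: → [3,8); WM=−∞
i=2 t=3 v=5: → [3,8); WM=1
i=3 t=4 v=3: → [3,9); WM=1
i=4 t=1 v=3: → [1,9); WM=1
i=5 t=5 v=4: → [1,10); WM=3
i=6 t=4 v=5: → [1,10); WM=3
i=7 t=5 v=4: → [1,10); WM=3
i=8 t=7 v=2: → [1,12); WM=5
i=9 t=5 v=1: → [1,12); WM=5
i=10 t=4 v=6: → [1,12); WM=5
i=11 t=12 v=2: → [12,17); WM=10
i=12 t=2 v=9: DROP (t<10-3); WM=10
i=13 t=13 v=8: → [12,18); WM=10
i=14 t=8 v=2: → [1,18); WM=11
i=15 t=7 v=8: DROP (t<11-3); WM=11
i=16 t=14 v=5: → [1,19); WM=11
i=17 t=16 v=9: → [1,21); WM=14
i=18 t=18 v=5: → [1,23); WM=14
i=19 t=20 v=8: → [1,25); WM=14
i=20 t=21 v=1: → [1,26); WM=19
i=21 t=26 v=7: → [26,31); WM=19
i=22 t=26 v=9: → [26,31); WM=19

[1,26)=9 [26,31)=9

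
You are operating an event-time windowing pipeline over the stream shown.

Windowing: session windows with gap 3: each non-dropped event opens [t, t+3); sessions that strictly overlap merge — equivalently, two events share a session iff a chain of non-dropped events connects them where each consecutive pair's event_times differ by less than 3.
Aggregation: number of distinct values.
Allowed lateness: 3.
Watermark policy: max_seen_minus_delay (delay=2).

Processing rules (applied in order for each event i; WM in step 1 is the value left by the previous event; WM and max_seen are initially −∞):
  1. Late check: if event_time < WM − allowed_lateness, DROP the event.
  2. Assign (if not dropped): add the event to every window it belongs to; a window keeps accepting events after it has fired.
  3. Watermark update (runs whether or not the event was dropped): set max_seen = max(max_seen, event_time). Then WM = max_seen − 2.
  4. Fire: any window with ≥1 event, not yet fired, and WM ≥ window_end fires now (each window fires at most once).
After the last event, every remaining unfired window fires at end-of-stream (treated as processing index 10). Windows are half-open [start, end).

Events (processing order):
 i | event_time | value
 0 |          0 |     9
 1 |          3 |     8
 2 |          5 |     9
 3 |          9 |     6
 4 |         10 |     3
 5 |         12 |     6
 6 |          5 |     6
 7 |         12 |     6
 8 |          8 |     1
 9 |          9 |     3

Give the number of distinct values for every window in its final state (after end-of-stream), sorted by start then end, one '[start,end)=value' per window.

[0,3)=1 [3,8)=2 [8,15)=3

i=0 t=0 v=9: → [0,3); WM=-2
i=1 t=3 v=8: → [3,6); WM=1
i=2 t=5 v=9: → [3,8); WM=3
i=3 t=9 v=6: → [9,12); WM=7
i=4 t=10 v=3: → [9,13); WM=8
i=5 t=12 v=6: → [9,15); WM=10
i=6 t=5 v=6: DROP (t<10-3); WM=10
i=7 t=12 v=6: → [9,15); WM=10
i=8 t=8 v=1: → [8,15); WM=10
i=9 t=9 v=3: → [8,15); WM=10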